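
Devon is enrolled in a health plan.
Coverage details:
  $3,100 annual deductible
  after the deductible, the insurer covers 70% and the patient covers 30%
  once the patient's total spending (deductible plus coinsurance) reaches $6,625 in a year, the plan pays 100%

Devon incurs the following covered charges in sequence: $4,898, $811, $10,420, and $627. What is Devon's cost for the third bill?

#1 ($4,898): $3,100 to deductible, leaving $1,798; 30% of $1,798 = $539.40. Cost to patient: $3,639.40. OOP to date $3,639.40.
#2 ($811): 30% coinsurance on $811 = $243.30. Patient owes $243.30 (running OOP $3,882.70).
#3 ($10,420): 30% coinsurance on $10,420 = $3,126. That would push OOP to $7,008.70, over the $6,625 cap, so patient pays $6,625 − $3,882.70 = $2,742.30.

$2,742.30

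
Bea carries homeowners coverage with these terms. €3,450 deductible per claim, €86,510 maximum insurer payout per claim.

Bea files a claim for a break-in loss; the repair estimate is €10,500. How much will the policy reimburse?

€7,050

After the deductible, €10,500 − €3,450 = €7,050 remains.
€7,050 ≤ €86,510, so the limit doesn't bind; insurer pays €7,050.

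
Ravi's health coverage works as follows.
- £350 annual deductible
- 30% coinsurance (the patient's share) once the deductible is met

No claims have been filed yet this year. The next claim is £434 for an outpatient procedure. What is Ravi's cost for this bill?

Deductible not yet touched, so the first £350 of the bill goes to the deductible.
The remaining £84 (= £434 − £350) moves to coinsurance.
Coinsurance: £84 × 30% = £25.20.
So the patient owes £350 + £25.20 = £375.20.

£375.20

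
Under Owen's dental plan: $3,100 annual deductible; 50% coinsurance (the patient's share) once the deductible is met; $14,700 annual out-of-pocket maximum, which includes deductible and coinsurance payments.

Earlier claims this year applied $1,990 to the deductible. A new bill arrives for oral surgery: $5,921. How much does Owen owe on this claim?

$3,515.50

$1,990 of the $3,100 deductible is already met, leaving $1,110.
That leaves $5,921 − $1,110 = $4,811 for coinsurance.
50% of $4,811 = $2,405.50 falls to the patient.
Patient responsibility before any cap: $1,110 + $2,405.50 = $3,515.50.
Total out-of-pocket so far would be $1,990 + $3,515.50 = $5,505.50, below the $14,700 cap — no reduction.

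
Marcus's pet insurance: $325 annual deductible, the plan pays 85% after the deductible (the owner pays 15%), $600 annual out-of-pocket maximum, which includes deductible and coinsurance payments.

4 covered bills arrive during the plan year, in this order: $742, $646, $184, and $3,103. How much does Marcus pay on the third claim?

$27.60

Bill 1, $742: $325 finishes the deductible; $417 goes to coinsurance; 15% of $417 = $62.55. Cost to owner: $387.55. OOP to date $387.55.
Bill 2, $646: 15% coinsurance on $646 = $96.90. Owner owes $96.90 (running OOP $484.45).
Bill 3, $184: deductible already satisfied, so owner's share is 15% × $184 = $27.60. Owner owes $27.60 (running OOP $512.05).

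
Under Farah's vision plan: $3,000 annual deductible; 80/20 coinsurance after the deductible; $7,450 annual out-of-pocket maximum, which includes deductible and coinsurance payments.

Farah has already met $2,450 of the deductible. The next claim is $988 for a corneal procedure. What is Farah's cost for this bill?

Deductible still to meet: $3,000 − $2,450 = $550.
The remaining $438 (= $988 − $550) moves to coinsurance.
Coinsurance: $438 × 20% = $87.60.
That puts the member's cost at $550 + $87.60 = $637.60 before any cap.
Cumulative spending $2,450 + $637.60 = $3,087.60 stays under the $7,450 maximum.

$637.60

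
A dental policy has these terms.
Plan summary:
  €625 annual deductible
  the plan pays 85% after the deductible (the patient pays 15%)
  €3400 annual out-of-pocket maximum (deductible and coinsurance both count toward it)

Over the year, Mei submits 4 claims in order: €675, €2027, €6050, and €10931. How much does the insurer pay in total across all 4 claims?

€16283

Bill 1, €675: €625 finishes the deductible; €50 goes to coinsurance; patient's 15% is €7.50. Patient owes €632.50 (running OOP €632.50). Plan pays €675 − €632.50 = €42.50.
Bill 2, €2027: deductible met; 15% of €2027 = €304.05. Patient owes €304.05 (running OOP €936.55). Plan pays €2027 − €304.05 = €1722.95.
Bill 3, €6050: deductible already satisfied, so patient's share is 15% × €6050 = €907.50. Cost to patient: €907.50. OOP to date €1844.05. Insurer: €6050 − €907.50 = €5142.50.
Bill 4, €10931: 15% coinsurance on €10931 = €1639.65. That would push OOP to €3483.70, over the €3400 cap, so patient pays €3400 − €1844.05 = €1555.95. Insurer: €10931 − €1555.95 = €9375.05.
Insurer total = bills − patient's total = €19683 − €3400 = €16283.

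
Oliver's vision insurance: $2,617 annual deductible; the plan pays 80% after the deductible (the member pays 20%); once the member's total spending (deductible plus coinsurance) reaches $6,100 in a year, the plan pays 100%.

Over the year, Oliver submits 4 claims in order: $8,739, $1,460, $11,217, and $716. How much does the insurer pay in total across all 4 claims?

Claim 1 ($8,739): $2,617 to deductible, leaving $6,122; coinsurance $6,122 × 20% = $1,224.40. Member owes $3,841.40 (running OOP $3,841.40). Insurer: $8,739 − $3,841.40 = $4,897.60.
Claim 2 ($1,460): deductible met; 20% of $1,460 = $292. Cost to member: $292. OOP to date $4,133.40. Insurer: $1,460 − $292 = $1,168.
Claim 3 ($11,217): 20% coinsurance on $11,217 = $2,243.40. Adding that to $4,133.40 gives $6,376.80, past the $6,100 cap; member pays only $6,100 − $4,133.40 = $1,966.60. Plan pays $11,217 − $1,966.60 = $9,250.40.
Claim 4 ($716): deductible already satisfied, so member's share is 20% × $716 = $143.20. OOP would hit $6,243.20 > $6,100, so the cap limits the member to $6,100 − $6,100 = $0. Plan pays $716 − $0 = $716.
Insurer total = bills − member's total = $22,132 − $6,100 = $16,032.

$16,032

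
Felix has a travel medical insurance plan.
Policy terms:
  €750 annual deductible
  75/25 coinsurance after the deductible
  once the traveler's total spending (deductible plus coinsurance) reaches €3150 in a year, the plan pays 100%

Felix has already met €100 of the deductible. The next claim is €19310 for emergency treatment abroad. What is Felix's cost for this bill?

€3050

Deductible still to meet: €750 − €100 = €650.
That leaves €19310 − €650 = €18660 for coinsurance.
Traveler's 25% share of €18660 is €4665.
Traveler responsibility before any cap: €650 + €4665 = €5315.
Year-to-date out-of-pocket would reach €100 + €5315 = €5415, above the €3150 maximum, so the traveler pays only €3150 − €100 = €3050.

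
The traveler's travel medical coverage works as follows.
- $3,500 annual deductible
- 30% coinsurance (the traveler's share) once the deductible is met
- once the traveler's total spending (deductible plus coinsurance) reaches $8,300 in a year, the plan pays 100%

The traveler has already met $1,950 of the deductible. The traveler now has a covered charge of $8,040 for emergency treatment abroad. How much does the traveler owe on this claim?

$3,497

Remaining deductible: $3,500 − $1,950 = $1,550.
The remaining $6,490 (= $8,040 − $1,550) moves to coinsurance.
30% of $6,490 = $1,947 falls to the traveler.
So the traveler owes $1,550 + $1,947 = $3,497 before any cap.
Year-to-date out-of-pocket becomes $1,950 + $3,497 = $5,447, still under the $8,300 maximum, so no cap applies.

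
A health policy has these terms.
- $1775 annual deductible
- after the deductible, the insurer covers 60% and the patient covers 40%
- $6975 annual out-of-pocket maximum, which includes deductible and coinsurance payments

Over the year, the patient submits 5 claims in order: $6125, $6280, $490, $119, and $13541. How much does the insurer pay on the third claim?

$294

#1 ($6125): deductible takes $1775, $4350 remains; 40% of $4350 = $1740. Patient owes $3515 (running OOP $3515). Plan pays $6125 − $3515 = $2610.
#2 ($6280): 40% coinsurance on $6280 = $2512. Patient owes $2512 (running OOP $6027). Plan pays $6280 − $2512 = $3768.
#3 ($490): deductible already satisfied, so patient's share is 40% × $490 = $196. Patient owes $196 (running OOP $6223). Plan pays $490 − $196 = $294.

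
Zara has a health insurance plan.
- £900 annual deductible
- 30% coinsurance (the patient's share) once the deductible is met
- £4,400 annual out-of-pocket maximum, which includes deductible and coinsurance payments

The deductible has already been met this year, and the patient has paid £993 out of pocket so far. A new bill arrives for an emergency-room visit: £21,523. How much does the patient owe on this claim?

£3,407

The deductible is already satisfied, so the full bill goes to coinsurance.
Coinsurance: £21,523 × 30% = £6,456.90.
That would bring total out-of-pocket to £7,449.90, past the £4,400 cap. The patient is capped at £4,400 − £993 = £3,407 on this claim.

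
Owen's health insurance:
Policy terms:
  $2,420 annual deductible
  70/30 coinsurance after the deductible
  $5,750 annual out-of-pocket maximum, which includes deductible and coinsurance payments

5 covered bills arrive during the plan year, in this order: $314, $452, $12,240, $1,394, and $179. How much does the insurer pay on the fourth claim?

$1,239.80

Bill 1, $314: fully absorbed by the deductible. Patient owes $314 (running OOP $314). Plan pays $314 − $314 = $0.
Bill 2, $452: all of it applies to the deductible. Patient owes $452 (running OOP $766). Insurer: $452 − $452 = $0.
Bill 3, $12,240: $1,654 to deductible, leaving $10,586; 30% of $10,586 = $3,175.80. Patient owes $4,829.80 (running OOP $5,595.80). Plan pays $12,240 − $4,829.80 = $7,410.20.
Bill 4, $1,394: deductible met; 30% of $1,394 = $418.20. Adding that to $5,595.80 gives $6,014, past the $5,750 cap; patient pays only $5,750 − $5,595.80 = $154.20. Insurer: $1,394 − $154.20 = $1,239.80.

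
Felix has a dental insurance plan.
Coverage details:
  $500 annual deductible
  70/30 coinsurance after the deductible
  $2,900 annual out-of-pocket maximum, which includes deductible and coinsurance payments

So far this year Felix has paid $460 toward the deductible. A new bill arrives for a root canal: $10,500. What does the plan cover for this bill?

$460 of the $500 deductible is already met, leaving $40.
That leaves $10,500 − $40 = $10,460 for coinsurance.
Patient's 30% share of $10,460 is $3,138.
Patient responsibility before any cap: $40 + $3,138 = $3,178.
Adding $3,178 to the $460 already spent would give $3,638, which exceeds the $2,900 cap; the patient pays just $2,900 − $460 = $2,440.
The insurer covers the remainder: $10,500 − $2,440 = $8,060.

$8,060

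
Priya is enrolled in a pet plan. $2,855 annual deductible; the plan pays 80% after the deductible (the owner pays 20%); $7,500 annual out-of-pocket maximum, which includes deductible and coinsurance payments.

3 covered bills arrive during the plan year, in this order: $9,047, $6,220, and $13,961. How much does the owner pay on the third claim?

$2,162.60

Claim 1 — $9,047: $2,855 finishes the deductible; $6,192 goes to coinsurance; coinsurance $6,192 × 20% = $1,238.40. Owner pays $4,093.40; OOP now $4,093.40.
Claim 2 — $6,220: deductible met; 20% of $6,220 = $1,244. Cost to owner: $1,244. OOP to date $5,337.40.
Claim 3 — $13,961: deductible met; 20% of $13,961 = $2,792.20. OOP would hit $8,129.60 > $7,500, so the cap limits the owner to $7,500 − $5,337.40 = $2,162.60.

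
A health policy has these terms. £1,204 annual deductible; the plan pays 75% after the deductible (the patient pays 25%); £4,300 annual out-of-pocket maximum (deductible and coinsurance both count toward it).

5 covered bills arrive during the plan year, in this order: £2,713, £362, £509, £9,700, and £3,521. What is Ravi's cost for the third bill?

Claim 1 — £2,713: £1,204 finishes the deductible; £1,509 goes to coinsurance; patient's 25% is £377.25. Patient owes £1,581.25 (running OOP £1,581.25).
Claim 2 — £362: 25% coinsurance on £362 = £90.50. Patient pays £90.50; OOP now £1,671.75.
Claim 3 — £509: deductible already satisfied, so patient's share is 25% × £509 = £127.25. Cost to patient: £127.25. OOP to date £1,799.

£127.25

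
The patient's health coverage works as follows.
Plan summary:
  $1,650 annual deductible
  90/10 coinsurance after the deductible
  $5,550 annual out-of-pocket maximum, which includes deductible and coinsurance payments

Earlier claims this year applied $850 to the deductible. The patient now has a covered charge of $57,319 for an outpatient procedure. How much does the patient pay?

$850 of the $1,650 deductible is already met, leaving $800.
The remaining $56,519 (= $57,319 − $800) moves to coinsurance.
10% of $56,519 = $5,651.90 falls to the patient.
So the patient owes $800 + $5,651.90 = $6,451.90 before any cap.
Adding $6,451.90 to the $850 already spent would give $7,301.90, which exceeds the $5,550 cap; the patient pays just $5,550 − $850 = $4,700.

$4,700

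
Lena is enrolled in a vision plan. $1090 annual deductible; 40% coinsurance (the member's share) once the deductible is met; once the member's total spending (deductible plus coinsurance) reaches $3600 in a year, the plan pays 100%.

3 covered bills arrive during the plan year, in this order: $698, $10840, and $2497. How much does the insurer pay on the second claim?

$7938

Claim 1 — $698: entire amount goes to the deductible. Member pays $698; OOP now $698. Plan pays $698 − $698 = $0.
Claim 2 — $10840: $392 finishes the deductible; $10448 goes to coinsurance; member's 40% is $4179.20. Deductible plus coinsurance: $392 + $4179.20 = $4571.20. OOP would hit $5269.20 > $3600, so the cap limits the member to $3600 − $698 = $2902. Plan pays $10840 − $2902 = $7938.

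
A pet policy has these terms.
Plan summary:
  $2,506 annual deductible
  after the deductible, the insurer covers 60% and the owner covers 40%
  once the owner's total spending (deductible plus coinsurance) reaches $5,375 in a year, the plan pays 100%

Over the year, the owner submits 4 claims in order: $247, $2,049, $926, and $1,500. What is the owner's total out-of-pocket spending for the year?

Claim 1 ($247): entire amount goes to the deductible. Cost to owner: $247. OOP to date $247.
Claim 2 ($2,049): fully absorbed by the deductible. Owner pays $2,049; OOP now $2,296.
Claim 3 ($926): $210 finishes the deductible; $716 goes to coinsurance; coinsurance $716 × 40% = $286.40. Cost to owner: $496.40. OOP to date $2,792.40.
Claim 4 ($1,500): deductible already satisfied, so owner's share is 40% × $1,500 = $600. Cost to owner: $600. OOP to date $3,392.40.
Summing the owner's payments: $247 + $2,049 + $496.40 + $600 = $3,392.40.

$3,392.40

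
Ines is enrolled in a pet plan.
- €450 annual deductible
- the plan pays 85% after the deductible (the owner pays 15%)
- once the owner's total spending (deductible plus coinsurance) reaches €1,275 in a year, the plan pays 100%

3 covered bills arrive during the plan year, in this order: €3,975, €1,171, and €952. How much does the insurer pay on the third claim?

Claim 1 (€3,975): €450 finishes the deductible; €3,525 goes to coinsurance; 15% of €3,525 = €528.75. Owner pays €978.75; OOP now €978.75. Insurer: €3,975 − €978.75 = €2,996.25.
Claim 2 (€1,171): deductible met; 15% of €1,171 = €175.65. Owner owes €175.65 (running OOP €1,154.40). Insurer: €1,171 − €175.65 = €995.35.
Claim 3 (€952): deductible met; 15% of €952 = €142.80. Adding that to €1,154.40 gives €1,297.20, past the €1,275 cap; owner pays only €1,275 − €1,154.40 = €120.60. Insurer: €952 − €120.60 = €831.40.

€831.40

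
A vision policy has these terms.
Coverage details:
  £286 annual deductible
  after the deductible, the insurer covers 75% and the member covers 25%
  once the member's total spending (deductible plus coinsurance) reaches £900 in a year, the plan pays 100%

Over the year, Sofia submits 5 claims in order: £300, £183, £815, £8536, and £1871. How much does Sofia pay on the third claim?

Claim 1 (£300): deductible takes £286, £14 remains; 25% of £14 = £3.50. Cost to member: £289.50. OOP to date £289.50.
Claim 2 (£183): 25% coinsurance on £183 = £45.75. Cost to member: £45.75. OOP to date £335.25.
Claim 3 (£815): deductible already satisfied, so member's share is 25% × £815 = £203.75. Cost to member: £203.75. OOP to date £539.

£203.75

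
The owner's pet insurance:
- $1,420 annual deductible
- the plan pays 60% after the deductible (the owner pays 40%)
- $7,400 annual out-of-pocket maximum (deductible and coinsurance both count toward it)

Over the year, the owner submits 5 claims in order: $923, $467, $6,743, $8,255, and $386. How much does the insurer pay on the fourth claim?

Claim 1 ($923): all of it applies to the deductible. Cost to owner: $923. OOP to date $923. Plan pays $923 − $923 = $0.
Claim 2 ($467): fully absorbed by the deductible. Cost to owner: $467. OOP to date $1,390. Plan pays $467 − $467 = $0.
Claim 3 ($6,743): $30 to deductible, leaving $6,713; coinsurance $6,713 × 40% = $2,685.20. Cost to owner: $2,715.20. OOP to date $4,105.20. Plan pays $6,743 − $2,715.20 = $4,027.80.
Claim 4 ($8,255): deductible met; 40% of $8,255 = $3,302. Adding that to $4,105.20 gives $7,407.20, past the $7,400 cap; owner pays only $7,400 − $4,105.20 = $3,294.80. Plan pays $8,255 − $3,294.80 = $4,960.20.

$4,960.20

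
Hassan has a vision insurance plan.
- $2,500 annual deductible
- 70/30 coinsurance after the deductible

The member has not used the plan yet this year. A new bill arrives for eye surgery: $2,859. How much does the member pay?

Nothing has been paid toward the $2,500 deductible, so the first $2,500 of this charge is applied there.
The remaining $359 (= $2,859 − $2,500) moves to coinsurance.
Member's 30% share of $359 is $107.70.
That puts the member's cost at $2,500 + $107.70 = $2,607.70.

$2,607.70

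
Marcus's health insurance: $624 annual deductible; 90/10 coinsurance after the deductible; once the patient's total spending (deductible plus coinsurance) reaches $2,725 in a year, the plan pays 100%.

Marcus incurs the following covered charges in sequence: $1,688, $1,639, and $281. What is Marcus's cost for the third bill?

$28.10

Claim 1 ($1,688): deductible takes $624, $1,064 remains; patient's 10% is $106.40. Patient owes $730.40 (running OOP $730.40).
Claim 2 ($1,639): deductible already satisfied, so patient's share is 10% × $1,639 = $163.90. Patient owes $163.90 (running OOP $894.30).
Claim 3 ($281): deductible already satisfied, so patient's share is 10% × $281 = $28.10. Patient owes $28.10 (running OOP $922.40).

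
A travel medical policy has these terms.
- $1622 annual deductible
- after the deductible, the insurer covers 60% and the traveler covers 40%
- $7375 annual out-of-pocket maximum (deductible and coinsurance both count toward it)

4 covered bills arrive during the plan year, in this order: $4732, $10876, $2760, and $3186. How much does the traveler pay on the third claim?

#1 ($4732): $1622 finishes the deductible; $3110 goes to coinsurance; traveler's 40% is $1244. Traveler pays $2866; OOP now $2866.
#2 ($10876): 40% coinsurance on $10876 = $4350.40. Traveler owes $4350.40 (running OOP $7216.40).
#3 ($2760): deductible already satisfied, so traveler's share is 40% × $2760 = $1104. Adding that to $7216.40 gives $8320.40, past the $7375 cap; traveler pays only $7375 − $7216.40 = $158.60.

$158.60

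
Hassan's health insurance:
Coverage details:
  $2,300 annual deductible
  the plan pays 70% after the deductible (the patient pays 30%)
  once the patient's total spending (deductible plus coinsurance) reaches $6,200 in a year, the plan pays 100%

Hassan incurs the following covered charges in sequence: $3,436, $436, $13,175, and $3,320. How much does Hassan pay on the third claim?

#1 ($3,436): $2,300 finishes the deductible; $1,136 goes to coinsurance; coinsurance $1,136 × 30% = $340.80. Cost to patient: $2,640.80. OOP to date $2,640.80.
#2 ($436): deductible already satisfied, so patient's share is 30% × $436 = $130.80. Cost to patient: $130.80. OOP to date $2,771.60.
#3 ($13,175): deductible met; 30% of $13,175 = $3,952.50. Adding that to $2,771.60 gives $6,724.10, past the $6,200 cap; patient pays only $6,200 − $2,771.60 = $3,428.40.

$3,428.40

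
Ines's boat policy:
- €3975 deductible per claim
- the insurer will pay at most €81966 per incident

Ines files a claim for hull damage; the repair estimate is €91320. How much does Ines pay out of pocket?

Less the €3975 deductible: €91320 − €3975 = €87345.
€87345 exceeds the €81966 limit, so the insurer pays the limit: €81966.
Out of pocket: €91320 − €81966 = €9354.

€9354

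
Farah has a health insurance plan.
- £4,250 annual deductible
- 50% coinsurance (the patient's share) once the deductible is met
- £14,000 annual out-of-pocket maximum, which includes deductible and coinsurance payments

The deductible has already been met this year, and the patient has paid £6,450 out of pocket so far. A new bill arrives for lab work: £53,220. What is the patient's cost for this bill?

With the deductible met, the entire £53,220 is subject to coinsurance.
50% of £53,220 = £26,610 falls to the patient.
That would bring total out-of-pocket to £33,060, past the £14,000 cap. The patient is capped at £14,000 − £6,450 = £7,550 on this claim.

£7,550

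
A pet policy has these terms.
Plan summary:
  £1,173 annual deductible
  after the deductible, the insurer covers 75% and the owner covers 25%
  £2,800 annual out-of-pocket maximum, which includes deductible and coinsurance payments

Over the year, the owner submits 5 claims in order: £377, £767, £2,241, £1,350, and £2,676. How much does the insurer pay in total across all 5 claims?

£4,678.50

#1 (£377): entire amount goes to the deductible. Owner pays £377; OOP now £377. Insurer: £377 − £377 = £0.
#2 (£767): fully absorbed by the deductible. Cost to owner: £767. OOP to date £1,144. Insurer: £767 − £767 = £0.
#3 (£2,241): deductible takes £29, £2,212 remains; coinsurance £2,212 × 25% = £553. Cost to owner: £582. OOP to date £1,726. Insurer: £2,241 − £582 = £1,659.
#4 (£1,350): deductible already satisfied, so owner's share is 25% × £1,350 = £337.50. Cost to owner: £337.50. OOP to date £2,063.50. Plan pays £1,350 − £337.50 = £1,012.50.
#5 (£2,676): 25% coinsurance on £2,676 = £669. Owner owes £669 (running OOP £2,732.50). Insurer: £2,676 − £669 = £2,007.
Insurer total = bills − owner's total = £7,411 − £2,732.50 = £4,678.50.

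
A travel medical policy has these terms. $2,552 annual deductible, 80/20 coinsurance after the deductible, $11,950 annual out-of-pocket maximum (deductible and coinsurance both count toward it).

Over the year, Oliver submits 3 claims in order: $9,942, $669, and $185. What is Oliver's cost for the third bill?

$37

Claim 1 ($9,942): $2,552 to deductible, leaving $7,390; coinsurance $7,390 × 20% = $1,478. Traveler pays $4,030; OOP now $4,030.
Claim 2 ($669): 20% coinsurance on $669 = $133.80. Traveler pays $133.80; OOP now $4,163.80.
Claim 3 ($185): deductible met; 20% of $185 = $37. Cost to traveler: $37. OOP to date $4,200.80.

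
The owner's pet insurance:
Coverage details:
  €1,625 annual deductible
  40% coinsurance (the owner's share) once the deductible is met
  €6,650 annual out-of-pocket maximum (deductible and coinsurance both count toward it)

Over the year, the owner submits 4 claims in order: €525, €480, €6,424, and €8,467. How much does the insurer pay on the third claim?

€3,482.40

Claim 1 (€525): all of it applies to the deductible. Cost to owner: €525. OOP to date €525. Insurer: €525 − €525 = €0.
Claim 2 (€480): all of it applies to the deductible. Cost to owner: €480. OOP to date €1,005. Insurer: €480 − €480 = €0.
Claim 3 (€6,424): €620 to deductible, leaving €5,804; coinsurance €5,804 × 40% = €2,321.60. Owner owes €2,941.60 (running OOP €3,946.60). Plan pays €6,424 − €2,941.60 = €3,482.40.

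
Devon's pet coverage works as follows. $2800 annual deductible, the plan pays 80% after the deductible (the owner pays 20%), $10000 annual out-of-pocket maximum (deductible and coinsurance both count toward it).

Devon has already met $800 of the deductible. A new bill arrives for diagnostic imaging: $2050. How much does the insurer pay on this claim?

Remaining deductible: $2800 − $800 = $2000.
The remaining $50 (= $2050 − $2000) moves to coinsurance.
20% of $50 = $10 falls to the owner.
So the owner owes $2000 + $10 = $2010 before any cap.
Total out-of-pocket so far would be $800 + $2010 = $2810, below the $10000 cap — no reduction.
Insurer pays the balance: $2050 − $2010 = $40.

$40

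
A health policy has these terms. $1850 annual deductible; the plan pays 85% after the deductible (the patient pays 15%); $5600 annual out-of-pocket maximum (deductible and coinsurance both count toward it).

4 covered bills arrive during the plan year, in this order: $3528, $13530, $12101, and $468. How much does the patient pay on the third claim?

Bill 1, $3528: $1850 finishes the deductible; $1678 goes to coinsurance; coinsurance $1678 × 15% = $251.70. Patient pays $2101.70; OOP now $2101.70.
Bill 2, $13530: deductible already satisfied, so patient's share is 15% × $13530 = $2029.50. Patient owes $2029.50 (running OOP $4131.20).
Bill 3, $12101: deductible met; 15% of $12101 = $1815.15. OOP would hit $5946.35 > $5600, so the cap limits the patient to $5600 − $4131.20 = $1468.80.

$1468.80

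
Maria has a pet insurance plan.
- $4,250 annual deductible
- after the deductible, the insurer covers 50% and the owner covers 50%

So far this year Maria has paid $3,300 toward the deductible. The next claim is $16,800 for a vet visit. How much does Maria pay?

Remaining deductible: $4,250 − $3,300 = $950.
The remaining $15,850 (= $16,800 − $950) moves to coinsurance.
50% of $15,850 = $7,925 falls to the owner.
Owner responsibility: $950 + $7,925 = $8,875.

$8,875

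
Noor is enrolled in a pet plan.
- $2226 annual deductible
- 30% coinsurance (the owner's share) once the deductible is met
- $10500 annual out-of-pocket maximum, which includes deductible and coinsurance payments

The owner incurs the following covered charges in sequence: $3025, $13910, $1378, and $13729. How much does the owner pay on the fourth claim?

Claim 1 — $3025: $2226 finishes the deductible; $799 goes to coinsurance; coinsurance $799 × 30% = $239.70. Owner pays $2465.70; OOP now $2465.70.
Claim 2 — $13910: 30% coinsurance on $13910 = $4173. Cost to owner: $4173. OOP to date $6638.70.
Claim 3 — $1378: deductible met; 30% of $1378 = $413.40. Cost to owner: $413.40. OOP to date $7052.10.
Claim 4 — $13729: deductible already satisfied, so owner's share is 30% × $13729 = $4118.70. Adding that to $7052.10 gives $11170.80, past the $10500 cap; owner pays only $10500 − $7052.10 = $3447.90.

$3447.90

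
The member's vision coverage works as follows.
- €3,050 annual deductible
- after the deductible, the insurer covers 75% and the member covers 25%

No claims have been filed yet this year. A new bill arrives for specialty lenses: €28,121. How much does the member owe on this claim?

Deductible not yet touched, so the first €3,050 of the bill goes to the deductible.
That leaves €28,121 − €3,050 = €25,071 for coinsurance.
Coinsurance: €25,071 × 25% = €6,267.75.
Member responsibility: €3,050 + €6,267.75 = €9,317.75.

€9,317.75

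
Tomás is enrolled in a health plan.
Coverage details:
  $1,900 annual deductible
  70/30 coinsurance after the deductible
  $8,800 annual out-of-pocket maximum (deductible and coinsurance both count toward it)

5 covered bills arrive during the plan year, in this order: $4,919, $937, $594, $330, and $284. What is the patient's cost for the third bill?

$178.20

Bill 1, $4,919: $1,900 finishes the deductible; $3,019 goes to coinsurance; coinsurance $3,019 × 30% = $905.70. Patient owes $2,805.70 (running OOP $2,805.70).
Bill 2, $937: 30% coinsurance on $937 = $281.10. Cost to patient: $281.10. OOP to date $3,086.80.
Bill 3, $594: deductible already satisfied, so patient's share is 30% × $594 = $178.20. Patient pays $178.20; OOP now $3,265.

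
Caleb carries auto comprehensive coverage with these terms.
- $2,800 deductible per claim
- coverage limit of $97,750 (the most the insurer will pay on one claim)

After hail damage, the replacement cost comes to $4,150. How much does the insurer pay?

Less the $2,800 deductible: $4,150 − $2,800 = $1,350.
$1,350 ≤ $97,750, so the limit doesn't bind; insurer pays $1,350.

$1,350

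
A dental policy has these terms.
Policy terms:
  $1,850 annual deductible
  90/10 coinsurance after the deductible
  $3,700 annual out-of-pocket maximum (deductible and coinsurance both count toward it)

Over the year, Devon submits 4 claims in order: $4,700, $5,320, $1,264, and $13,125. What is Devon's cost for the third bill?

$126.40

Claim 1 — $4,700: $1,850 to deductible, leaving $2,850; patient's 10% is $285. Patient owes $2,135 (running OOP $2,135).
Claim 2 — $5,320: deductible met; 10% of $5,320 = $532. Patient pays $532; OOP now $2,667.
Claim 3 — $1,264: 10% coinsurance on $1,264 = $126.40. Patient owes $126.40 (running OOP $2,793.40).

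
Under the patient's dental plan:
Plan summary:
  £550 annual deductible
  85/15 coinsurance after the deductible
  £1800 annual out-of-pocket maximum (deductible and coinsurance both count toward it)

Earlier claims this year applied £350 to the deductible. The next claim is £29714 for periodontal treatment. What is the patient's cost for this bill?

£350 of the £550 deductible is already met, leaving £200.
After the £200 deductible portion, £29714 − £200 = £29514 is subject to coinsurance.
Coinsurance: £29514 × 15% = £4427.10.
Patient responsibility before any cap: £200 + £4427.10 = £4627.10.
Year-to-date out-of-pocket would reach £350 + £4627.10 = £4977.10, above the £1800 maximum, so the patient pays only £1800 − £350 = £1450.

£1450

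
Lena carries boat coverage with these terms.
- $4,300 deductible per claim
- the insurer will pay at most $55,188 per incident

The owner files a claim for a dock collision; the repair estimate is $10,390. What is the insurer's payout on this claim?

Subtract the deductible: $10,390 − $4,300 = $6,090.
$6,090 ≤ $55,188, so the limit doesn't bind; insurer pays $6,090.

$6,090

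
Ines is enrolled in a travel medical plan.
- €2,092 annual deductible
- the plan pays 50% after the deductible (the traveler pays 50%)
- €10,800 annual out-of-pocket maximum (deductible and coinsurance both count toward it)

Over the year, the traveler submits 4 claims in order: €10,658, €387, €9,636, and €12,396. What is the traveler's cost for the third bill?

Claim 1 — €10,658: deductible takes €2,092, €8,566 remains; 50% of €8,566 = €4,283. Cost to traveler: €6,375. OOP to date €6,375.
Claim 2 — €387: deductible met; 50% of €387 = €193.50. Cost to traveler: €193.50. OOP to date €6,568.50.
Claim 3 — €9,636: deductible met; 50% of €9,636 = €4,818. OOP would hit €11,386.50 > €10,800, so the cap limits the traveler to €10,800 − €6,568.50 = €4,231.50.

€4,231.50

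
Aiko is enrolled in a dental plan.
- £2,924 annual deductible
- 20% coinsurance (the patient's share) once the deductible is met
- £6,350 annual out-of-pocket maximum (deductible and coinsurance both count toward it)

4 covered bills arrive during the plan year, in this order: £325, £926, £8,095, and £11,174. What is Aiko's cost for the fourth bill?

Claim 1 — £325: fully absorbed by the deductible. Patient pays £325; OOP now £325.
Claim 2 — £926: all of it applies to the deductible. Patient owes £926 (running OOP £1,251).
Claim 3 — £8,095: £1,673 finishes the deductible; £6,422 goes to coinsurance; coinsurance £6,422 × 20% = £1,284.40. Patient pays £2,957.40; OOP now £4,208.40.
Claim 4 — £11,174: 20% coinsurance on £11,174 = £2,234.80. OOP would hit £6,443.20 > £6,350, so the cap limits the patient to £6,350 − £4,208.40 = £2,141.60.

£2,141.60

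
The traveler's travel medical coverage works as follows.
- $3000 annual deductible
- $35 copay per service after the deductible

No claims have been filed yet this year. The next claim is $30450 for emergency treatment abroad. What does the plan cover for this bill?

Nothing has been paid toward the $3000 deductible, so the first $3000 of this charge is applied there.
That leaves $30450 − $3000 = $27450 for the copay.
Copay on this service: $35.
Traveler responsibility: $3000 + $35 = $3035.
Insurer pays the balance: $30450 − $3035 = $27415.

$27415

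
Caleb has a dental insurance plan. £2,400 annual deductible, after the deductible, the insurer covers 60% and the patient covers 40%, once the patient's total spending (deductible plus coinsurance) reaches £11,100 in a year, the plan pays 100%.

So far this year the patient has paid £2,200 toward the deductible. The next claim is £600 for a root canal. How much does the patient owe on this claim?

Deductible still to meet: £2,400 − £2,200 = £200.
That leaves £600 − £200 = £400 for coinsurance.
Coinsurance: £400 × 40% = £160.
That puts the patient's cost at £200 + £160 = £360 before any cap.
Year-to-date out-of-pocket becomes £2,200 + £360 = £2,560, still under the £11,100 maximum, so no cap applies.

£360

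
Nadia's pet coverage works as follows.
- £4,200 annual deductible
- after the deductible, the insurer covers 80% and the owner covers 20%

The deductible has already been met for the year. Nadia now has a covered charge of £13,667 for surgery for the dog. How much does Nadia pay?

With the deductible met, the entire £13,667 is subject to coinsurance.
Owner's 20% share of £13,667 is £2,733.40.

£2,733.40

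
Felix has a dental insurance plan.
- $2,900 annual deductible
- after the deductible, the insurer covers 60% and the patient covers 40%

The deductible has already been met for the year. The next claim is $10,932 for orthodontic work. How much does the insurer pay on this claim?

$6,559.20

The deductible is already satisfied, so the full bill goes to coinsurance.
Coinsurance: $10,932 × 40% = $4,372.80.
The plan picks up $10,932 − $4,372.80 = $6,559.20.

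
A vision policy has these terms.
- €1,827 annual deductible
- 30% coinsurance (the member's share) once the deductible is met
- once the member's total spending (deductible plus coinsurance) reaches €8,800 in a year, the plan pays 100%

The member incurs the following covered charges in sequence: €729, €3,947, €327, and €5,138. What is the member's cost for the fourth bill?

€1,541.40

Claim 1 — €729: all of it applies to the deductible. Member owes €729 (running OOP €729).
Claim 2 — €3,947: €1,098 to deductible, leaving €2,849; 30% of €2,849 = €854.70. Cost to member: €1,952.70. OOP to date €2,681.70.
Claim 3 — €327: deductible already satisfied, so member's share is 30% × €327 = €98.10. Member owes €98.10 (running OOP €2,779.80).
Claim 4 — €5,138: 30% coinsurance on €5,138 = €1,541.40. Cost to member: €1,541.40. OOP to date €4,321.20.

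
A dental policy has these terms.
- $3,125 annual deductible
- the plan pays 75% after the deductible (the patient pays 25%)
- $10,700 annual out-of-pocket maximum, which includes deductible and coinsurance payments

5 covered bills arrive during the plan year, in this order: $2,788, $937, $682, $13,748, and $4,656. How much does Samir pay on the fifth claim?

$1,164

Claim 1 — $2,788: entire amount goes to the deductible. Patient owes $2,788 (running OOP $2,788).
Claim 2 — $937: $337 finishes the deductible; $600 goes to coinsurance; patient's 25% is $150. Patient owes $487 (running OOP $3,275).
Claim 3 — $682: 25% coinsurance on $682 = $170.50. Patient owes $170.50 (running OOP $3,445.50).
Claim 4 — $13,748: 25% coinsurance on $13,748 = $3,437. Cost to patient: $3,437. OOP to date $6,882.50.
Claim 5 — $4,656: deductible already satisfied, so patient's share is 25% × $4,656 = $1,164. Patient pays $1,164; OOP now $8,046.50.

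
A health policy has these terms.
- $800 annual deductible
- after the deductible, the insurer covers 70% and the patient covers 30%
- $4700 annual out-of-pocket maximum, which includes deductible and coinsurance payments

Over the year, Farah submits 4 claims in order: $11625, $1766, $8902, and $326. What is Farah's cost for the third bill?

Claim 1 — $11625: $800 finishes the deductible; $10825 goes to coinsurance; 30% of $10825 = $3247.50. Patient pays $4047.50; OOP now $4047.50.
Claim 2 — $1766: deductible already satisfied, so patient's share is 30% × $1766 = $529.80. Patient owes $529.80 (running OOP $4577.30).
Claim 3 — $8902: deductible already satisfied, so patient's share is 30% × $8902 = $2670.60. Adding that to $4577.30 gives $7247.90, past the $4700 cap; patient pays only $4700 − $4577.30 = $122.70.

$122.70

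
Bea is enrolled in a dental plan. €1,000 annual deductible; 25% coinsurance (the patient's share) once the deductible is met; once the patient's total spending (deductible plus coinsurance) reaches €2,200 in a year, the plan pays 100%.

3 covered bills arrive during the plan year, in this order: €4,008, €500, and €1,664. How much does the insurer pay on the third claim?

€1,341

Claim 1 — €4,008: €1,000 to deductible, leaving €3,008; 25% of €3,008 = €752. Patient owes €1,752 (running OOP €1,752). Insurer: €4,008 − €1,752 = €2,256.
Claim 2 — €500: deductible met; 25% of €500 = €125. Patient pays €125; OOP now €1,877. Insurer: €500 − €125 = €375.
Claim 3 — €1,664: 25% coinsurance on €1,664 = €416. OOP would hit €2,293 > €2,200, so the cap limits the patient to €2,200 − €1,877 = €323. Insurer: €1,664 − €323 = €1,341.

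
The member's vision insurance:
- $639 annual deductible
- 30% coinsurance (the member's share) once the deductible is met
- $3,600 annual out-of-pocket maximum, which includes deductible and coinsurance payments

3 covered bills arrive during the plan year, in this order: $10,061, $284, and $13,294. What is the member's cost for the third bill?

$49.20

Bill 1, $10,061: $639 to deductible, leaving $9,422; member's 30% is $2,826.60. Member pays $3,465.60; OOP now $3,465.60.
Bill 2, $284: deductible met; 30% of $284 = $85.20. Cost to member: $85.20. OOP to date $3,550.80.
Bill 3, $13,294: 30% coinsurance on $13,294 = $3,988.20. Adding that to $3,550.80 gives $7,539, past the $3,600 cap; member pays only $3,600 − $3,550.80 = $49.20.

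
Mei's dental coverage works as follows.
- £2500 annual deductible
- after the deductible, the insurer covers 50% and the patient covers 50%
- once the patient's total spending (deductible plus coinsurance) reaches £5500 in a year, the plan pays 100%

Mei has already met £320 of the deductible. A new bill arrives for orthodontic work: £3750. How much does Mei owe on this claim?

£2965

Remaining deductible: £2500 − £320 = £2180.
The remaining £1570 (= £3750 − £2180) moves to coinsurance.
Patient's 50% share of £1570 is £785.
That puts the patient's cost at £2180 + £785 = £2965 before any cap.
Total out-of-pocket so far would be £320 + £2965 = £3285, below the £5500 cap — no reduction.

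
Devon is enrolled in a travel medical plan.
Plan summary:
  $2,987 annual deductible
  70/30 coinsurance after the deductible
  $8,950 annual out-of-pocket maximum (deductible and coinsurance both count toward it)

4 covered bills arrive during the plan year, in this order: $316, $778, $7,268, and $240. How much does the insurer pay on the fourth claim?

Claim 1 ($316): all of it applies to the deductible. Traveler pays $316; OOP now $316. Plan pays $316 − $316 = $0.
Claim 2 ($778): entire amount goes to the deductible. Traveler pays $778; OOP now $1,094. Insurer: $778 − $778 = $0.
Claim 3 ($7,268): $1,893 to deductible, leaving $5,375; coinsurance $5,375 × 30% = $1,612.50. Traveler pays $3,505.50; OOP now $4,599.50. Plan pays $7,268 − $3,505.50 = $3,762.50.
Claim 4 ($240): deductible met; 30% of $240 = $72. Traveler pays $72; OOP now $4,671.50. Plan pays $240 − $72 = $168.

$168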